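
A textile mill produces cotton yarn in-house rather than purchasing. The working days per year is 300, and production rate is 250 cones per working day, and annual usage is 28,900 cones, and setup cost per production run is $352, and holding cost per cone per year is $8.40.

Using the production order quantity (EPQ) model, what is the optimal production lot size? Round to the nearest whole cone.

d = 28,900/300 = 96.3333 cones/day;  effective holding cost H(1 − d/p) = 8.4·(1 − 96.3333/250) = 5.16320
Q* = √(2DS / H_eff) = √(2·28,900·352 / 5.16320) ≈ 1,985.07

1,985 cones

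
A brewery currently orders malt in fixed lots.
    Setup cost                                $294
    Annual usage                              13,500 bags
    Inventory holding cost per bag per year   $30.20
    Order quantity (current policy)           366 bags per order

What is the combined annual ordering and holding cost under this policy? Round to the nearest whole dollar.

$16,371

Annual ordering cost = (D/Q)·S = (13,500/366) × 294 = $10,844.26
Annual holding cost  = (Q/2)·H = (366/2) × 30.2 = $5,526.60
Total = $10,844.26 + $5,526.60 = $16,370.86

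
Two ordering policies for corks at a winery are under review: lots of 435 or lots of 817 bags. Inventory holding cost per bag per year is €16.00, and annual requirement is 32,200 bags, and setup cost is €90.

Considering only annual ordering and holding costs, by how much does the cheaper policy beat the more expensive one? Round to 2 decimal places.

Annual cost at Q: ordering D·S/Q plus holding Q·H/2.
TC(435) = (32,200/435)×90 + (435/2)×16 = €10,142.07
TC(817) = (32,200/817)×90 + (817/2)×16 = €10,083.12
Lots of 817 are cheaper by €58.95.

€58.95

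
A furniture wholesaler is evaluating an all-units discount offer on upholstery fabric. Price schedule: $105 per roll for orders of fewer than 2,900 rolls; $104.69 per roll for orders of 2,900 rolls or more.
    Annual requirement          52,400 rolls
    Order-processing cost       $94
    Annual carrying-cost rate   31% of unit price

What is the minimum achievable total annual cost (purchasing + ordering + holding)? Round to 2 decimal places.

H₁ = 31%×$105 = $32.5500;  H₂ = 31%×$104.69 = $32.4539
EOQ₁ = √(2×52,400×94/32.5500) = 550.13  (< 2,900, feasible at tier 1)
EOQ₂ = √(2×52,400×94/32.4539) = 550.95  (< 2,900 → use Q = 2,900 at tier-2 price)
TC(tier 1 (EOQ₁), Q≈550.1) = $5,519,906.89
TC(tier 2, Q≈2,900.0) = $5,534,512.64
Minimum at tier 1 (EOQ₁): $5,519,906.89

$5,519,906.89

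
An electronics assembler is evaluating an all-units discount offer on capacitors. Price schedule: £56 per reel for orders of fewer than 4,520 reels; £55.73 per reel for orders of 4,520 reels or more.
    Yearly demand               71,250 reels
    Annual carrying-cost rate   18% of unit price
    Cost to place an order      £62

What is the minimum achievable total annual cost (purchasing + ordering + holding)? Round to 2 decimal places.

£3,994,410.79

H₁ = 18%×£56 = £10.0800;  H₂ = 18%×£55.73 = £10.0314
EOQ₁ = √(2×71,250×62/10.0800) = 936.21  (< 4,520, feasible at tier 1)
EOQ₂ = √(2×71,250×62/10.0314) = 938.47  (< 4,520 → use Q = 4,520 at tier-2 price)
TC(tier 1 (EOQ₁), Q≈936.2) = £3,999,436.99
TC(tier 2, Q≈4,520.0) = £3,994,410.79
Minimum at tier 2: £3,994,410.79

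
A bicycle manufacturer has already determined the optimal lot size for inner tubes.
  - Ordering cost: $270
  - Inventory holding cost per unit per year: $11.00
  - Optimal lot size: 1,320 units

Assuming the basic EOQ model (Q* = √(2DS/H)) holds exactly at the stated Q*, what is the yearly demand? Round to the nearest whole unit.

EOQ relation: Q² = 2DS/H, so rearrange for the unknown.
D = Q²H / (2S) = 1,320² × 11 / (2 × 270) = 35,493.33

35,493 units per year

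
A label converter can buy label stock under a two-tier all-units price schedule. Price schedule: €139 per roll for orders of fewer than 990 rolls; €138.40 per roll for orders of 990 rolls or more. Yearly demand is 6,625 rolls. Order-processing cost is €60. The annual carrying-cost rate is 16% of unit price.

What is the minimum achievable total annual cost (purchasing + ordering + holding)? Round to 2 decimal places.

H₁ = 16%×€139 = €22.2400;  H₂ = 16%×€138.40 = €22.1440
EOQ₁ = √(2×6,625×60/22.2400) = 189.07  (< 990, feasible at tier 1)
EOQ₂ = √(2×6,625×60/22.1440) = 189.48  (< 990 → use Q = 990 at tier-2 price)
TC(tier 1 (EOQ₁), Q≈189.1) = €925,079.85
TC(tier 2, Q≈990.0) = €928,262.80
Minimum at tier 1 (EOQ₁): €925,079.85

€925,079.85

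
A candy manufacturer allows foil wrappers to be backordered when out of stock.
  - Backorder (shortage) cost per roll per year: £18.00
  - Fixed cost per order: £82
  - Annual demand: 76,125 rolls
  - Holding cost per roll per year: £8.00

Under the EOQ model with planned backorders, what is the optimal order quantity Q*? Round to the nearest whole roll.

Q* = √(2DS/H) · √((H + b)/b)
   = √(2 × 76,125 × 82 / 8) · √((8 + 18) / 18)
   = 1,249.225 × 1.2019 ≈ 1,501.38

1,501 rolls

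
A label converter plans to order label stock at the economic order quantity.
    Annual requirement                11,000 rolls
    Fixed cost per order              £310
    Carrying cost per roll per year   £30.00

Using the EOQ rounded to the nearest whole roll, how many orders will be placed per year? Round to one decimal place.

2DS/H = 2·11,000·310/30 = 227,333.33
EOQ = √227,333.33 ≈ 476.79 → Q = 477
Orders per year = D/Q = 11,000 / 477 = 23.061

23.1 orders per year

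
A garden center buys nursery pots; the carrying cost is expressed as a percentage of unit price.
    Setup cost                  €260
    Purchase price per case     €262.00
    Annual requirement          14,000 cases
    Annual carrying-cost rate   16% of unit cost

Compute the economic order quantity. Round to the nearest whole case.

Holding cost per case per year: H = 16% × €262 = €41.9200
EOQ = √(2DS/H) = √(2 × 14,000 × 260 / 41.92)
    = √(173,664.12) ≈ 416.73

417 cases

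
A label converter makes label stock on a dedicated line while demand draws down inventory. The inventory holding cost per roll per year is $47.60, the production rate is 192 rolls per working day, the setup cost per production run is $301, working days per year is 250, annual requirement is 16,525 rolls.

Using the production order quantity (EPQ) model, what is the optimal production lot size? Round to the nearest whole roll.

565 rolls

Daily demand d = 16,525/250 = 66.100; p = 192; 1 − d/p = 0.65573
EPQ = √(2DS / (H(1 − d/p)))
    = √(2 × 16,525 × 301 / (47.6 × 0.65573)) ≈ 564.55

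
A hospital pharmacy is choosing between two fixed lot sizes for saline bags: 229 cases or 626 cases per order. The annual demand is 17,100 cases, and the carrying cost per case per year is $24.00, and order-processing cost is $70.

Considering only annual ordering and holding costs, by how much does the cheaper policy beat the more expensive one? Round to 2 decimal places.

$1,449.07

Annual cost at Q: ordering D·S/Q plus holding Q·H/2.
TC(229) = (17,100/229)×70 + (229/2)×24 = $7,975.07
TC(626) = (17,100/626)×70 + (626/2)×24 = $9,424.14
Lots of 229 are cheaper by $1,449.07.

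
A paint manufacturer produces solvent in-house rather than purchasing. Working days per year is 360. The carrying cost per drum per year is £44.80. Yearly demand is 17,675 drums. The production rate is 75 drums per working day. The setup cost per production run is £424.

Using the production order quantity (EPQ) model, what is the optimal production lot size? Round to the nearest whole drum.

984 drums

d = 17,675/360 = 49.0972 drums/day;  effective holding cost H(1 − d/p) = 44.8·(1 − 49.0972/75) = 15.47259
Q* = √(2DS / H_eff) = √(2·17,675·424 / 15.47259) ≈ 984.23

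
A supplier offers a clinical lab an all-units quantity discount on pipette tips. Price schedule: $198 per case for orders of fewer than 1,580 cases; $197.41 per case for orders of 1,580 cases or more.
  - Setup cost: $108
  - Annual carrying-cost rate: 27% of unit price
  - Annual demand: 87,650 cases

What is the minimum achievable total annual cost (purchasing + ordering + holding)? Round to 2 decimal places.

H₁ = 27%×$198 = $53.4600;  H₂ = 27%×$197.41 = $53.3007
EOQ₁ = √(2×87,650×108/53.4600) = 595.10  (< 1,580, feasible at tier 1)
EOQ₂ = √(2×87,650×108/53.3007) = 595.99  (< 1,580 → use Q = 1,580 at tier-2 price)
TC(tier 1 (EOQ₁), Q≈595.1) = $17,386,513.93
TC(tier 2, Q≈1,580.0) = $17,351,085.32
Minimum at tier 2: $17,351,085.32

$17,351,085.32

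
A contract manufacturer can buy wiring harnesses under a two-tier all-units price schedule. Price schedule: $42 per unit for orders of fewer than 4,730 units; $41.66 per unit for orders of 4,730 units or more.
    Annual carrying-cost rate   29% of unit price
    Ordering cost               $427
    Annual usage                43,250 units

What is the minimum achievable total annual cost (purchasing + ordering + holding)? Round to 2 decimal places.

$1,834,271.90

H₁ = 29%×$42 = $12.1800;  H₂ = 29%×$41.66 = $12.0814
EOQ₁ = √(2×43,250×427/12.1800) = 1,741.40  (< 4,730, feasible at tier 1)
EOQ₂ = √(2×43,250×427/12.0814) = 1,748.49  (< 4,730 → use Q = 4,730 at tier-2 price)
TC(tier 1 (EOQ₁), Q≈1,741.4) = $1,837,710.24
TC(tier 2, Q≈4,730.0) = $1,834,271.90
Minimum at tier 2: $1,834,271.90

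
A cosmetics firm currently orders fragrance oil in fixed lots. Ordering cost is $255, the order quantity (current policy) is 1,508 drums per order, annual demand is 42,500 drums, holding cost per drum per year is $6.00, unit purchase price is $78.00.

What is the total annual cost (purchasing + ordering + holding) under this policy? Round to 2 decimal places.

$3,326,710.67

Annual ordering cost = (D/Q)·S = (42,500/1,508) × 255 = $7,186.67
Annual holding cost  = (Q/2)·H = (1,508/2) × 6 = $4,524.00
Purchase cost = D·C = 42,500 × 78 = $3,315,000.00
Total = $7,186.67 + $4,524.00 + $3,315,000.00 = $3,326,710.67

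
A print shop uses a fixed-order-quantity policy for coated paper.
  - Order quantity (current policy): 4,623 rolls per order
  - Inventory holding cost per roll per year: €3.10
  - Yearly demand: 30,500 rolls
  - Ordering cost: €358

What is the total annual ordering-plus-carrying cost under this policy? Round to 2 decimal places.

Ordering: D/Q × S = 30,500/4,623 × €358 = €2,361.89
Holding:  Q/2 × H = 4,623/2 × €3.1 = €7,165.65
Total = €2,361.89 + €7,165.65 = €9,527.54

€9,527.54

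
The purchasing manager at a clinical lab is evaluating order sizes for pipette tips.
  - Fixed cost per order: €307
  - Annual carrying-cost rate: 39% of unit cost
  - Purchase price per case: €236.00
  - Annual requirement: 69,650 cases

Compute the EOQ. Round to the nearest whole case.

Carrying cost H = €236 × 39% = €92.0400/case/yr
Q* = √(2·D·S / H) = √(2·69,650·307 / 92.04) = √464,636.0 ≈ 681.64

682 cases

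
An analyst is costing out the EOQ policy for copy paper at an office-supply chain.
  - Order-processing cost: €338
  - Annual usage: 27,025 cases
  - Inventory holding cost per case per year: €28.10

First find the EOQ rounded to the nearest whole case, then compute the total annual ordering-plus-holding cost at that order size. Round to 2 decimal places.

€22,657.36

Optimal lot size Q* = (2 × 27,025 × €338 / €28.1)^½ ≈ 806.31 → Q = 806 cases
Orders/yr = 27,025/806 = 33.530; ordering cost = 33.530 × €338 = €11,333.06
Average inventory = 806/2 = 403; holding cost = 403 × €28.1 = €11,324.30
Total = €11,333.06 + €11,324.30 = €22,657.36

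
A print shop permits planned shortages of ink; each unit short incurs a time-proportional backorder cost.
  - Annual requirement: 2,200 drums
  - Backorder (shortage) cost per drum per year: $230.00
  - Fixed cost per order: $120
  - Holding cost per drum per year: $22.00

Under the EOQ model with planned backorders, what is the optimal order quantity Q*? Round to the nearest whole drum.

162 drums

Q* = √(2DS/H) · √((H + b)/b)
   = √(2 × 2,200 × 120 / 22) · √((22 + 230) / 230)
   = 154.919 × 1.0467 ≈ 162.16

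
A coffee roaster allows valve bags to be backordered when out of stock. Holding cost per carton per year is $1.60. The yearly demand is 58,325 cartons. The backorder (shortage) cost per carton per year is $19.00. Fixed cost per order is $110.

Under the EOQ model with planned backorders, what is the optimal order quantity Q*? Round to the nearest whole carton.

Basic EOQ = √(2·58,325·110/1.6) = 2,831.905
Backorder adjustment √((H+b)/b) = √((1.6+19)/19) = 1.0413
Q* = 2,831.905 × 1.0413 ≈ 2,948.73

2,949 cartons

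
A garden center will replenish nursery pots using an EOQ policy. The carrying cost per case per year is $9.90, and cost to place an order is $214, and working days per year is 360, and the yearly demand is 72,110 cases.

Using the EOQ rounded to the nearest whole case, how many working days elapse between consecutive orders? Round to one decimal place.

Optimal lot size Q* = (2 × 72,110 × $214 / $9.9)^½ ≈ 1,765.64 → Q = 1,766 cases
T = Q/D × 360 days = 1,766/72,110 × 360 = 8.817 days

8.8 days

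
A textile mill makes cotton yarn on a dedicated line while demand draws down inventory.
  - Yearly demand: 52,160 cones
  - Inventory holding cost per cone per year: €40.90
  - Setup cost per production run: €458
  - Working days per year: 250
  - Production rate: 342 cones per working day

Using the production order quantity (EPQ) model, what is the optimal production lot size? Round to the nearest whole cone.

Daily demand d = 52,160/250 = 208.640; p = 342; 1 − d/p = 0.38994
EPQ = √(2DS / (H(1 − d/p)))
    = √(2 × 52,160 × 458 / (40.9 × 0.38994)) ≈ 1,730.83

1,731 cones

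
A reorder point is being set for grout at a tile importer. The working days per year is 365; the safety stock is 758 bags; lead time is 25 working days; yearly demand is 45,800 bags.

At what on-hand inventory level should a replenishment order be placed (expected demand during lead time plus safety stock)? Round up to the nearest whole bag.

3,895 bags

Daily demand d = 45,800 / 365 = 125.479 bags/day
Demand during lead time = 125.479 × 25 = 3,136.99
Reorder point = 3,136.99 + 758 = 3,894.99 → round up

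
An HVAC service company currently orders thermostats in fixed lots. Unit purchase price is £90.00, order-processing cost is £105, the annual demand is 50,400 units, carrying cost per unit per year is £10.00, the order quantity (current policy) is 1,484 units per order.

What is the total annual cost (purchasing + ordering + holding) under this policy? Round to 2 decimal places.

£4,546,986.04

Ordering: D/Q × S = 50,400/1,484 × £105 = £3,566.04
Holding:  Q/2 × H = 1,484/2 × £10 = £7,420.00
Purchase cost = D·C = 50,400 × 90 = £4,536,000.00
Total = £3,566.04 + £7,420.00 + £4,536,000.00 = £4,546,986.04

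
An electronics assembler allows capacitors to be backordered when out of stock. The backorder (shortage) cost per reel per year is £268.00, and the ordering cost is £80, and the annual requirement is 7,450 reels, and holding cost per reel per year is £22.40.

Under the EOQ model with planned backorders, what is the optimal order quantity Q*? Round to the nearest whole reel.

Q* = √(2DS/H) · √((H + b)/b)
   = √(2 × 7,450 × 80 / 22.4) · √((22.4 + 268) / 268)
   = 230.682 × 1.0410 ≈ 240.13

240 reels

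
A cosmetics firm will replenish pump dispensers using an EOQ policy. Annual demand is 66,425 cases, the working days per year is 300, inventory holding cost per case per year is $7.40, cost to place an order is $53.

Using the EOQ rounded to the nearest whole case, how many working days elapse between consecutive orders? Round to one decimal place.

2DS/H = 2·66,425·53/7.4 = 951,493.24
EOQ = √951,493.24 ≈ 975.45 → Q = 975 cases
T = Q/D × 300 days = 975/66,425 × 300 = 4.403 days

4.4 days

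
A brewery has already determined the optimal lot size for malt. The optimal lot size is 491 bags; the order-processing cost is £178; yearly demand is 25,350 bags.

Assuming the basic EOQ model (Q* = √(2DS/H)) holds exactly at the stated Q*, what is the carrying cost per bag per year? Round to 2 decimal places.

Since Q* = (2DS/H)^½, squaring gives Q*²·H = 2DS.
H = 2DS / Q² = 2 × 25,350 × 178 / 491² = 37.4339

£37.43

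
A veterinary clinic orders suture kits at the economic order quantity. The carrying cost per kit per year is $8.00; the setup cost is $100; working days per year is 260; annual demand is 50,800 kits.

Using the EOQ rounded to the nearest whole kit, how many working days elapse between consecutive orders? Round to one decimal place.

5.8 days

EOQ = √(2DS/H) = √(2 × 50,800 × 100 / 8)
    = √(1,270,000.00) ≈ 1,126.94 → Q = 1,127 kits
Days between orders = 260 / (D/Q) = 260 / 45.075 ≈ 5.768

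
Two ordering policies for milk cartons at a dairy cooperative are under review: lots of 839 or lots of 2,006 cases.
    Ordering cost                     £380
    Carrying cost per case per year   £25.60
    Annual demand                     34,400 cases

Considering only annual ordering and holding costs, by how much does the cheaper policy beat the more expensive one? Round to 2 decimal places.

£5,873.60

TC(Q) = (D/Q)S + (Q/2)H
TC(839) = (34,400/839)×380 + (839/2)×25.6 = £26,319.65
TC(2,006) = (34,400/2,006)×380 + (2,006/2)×25.6 = £32,193.25
Cheaper: Q = 839.  Difference = £5,873.60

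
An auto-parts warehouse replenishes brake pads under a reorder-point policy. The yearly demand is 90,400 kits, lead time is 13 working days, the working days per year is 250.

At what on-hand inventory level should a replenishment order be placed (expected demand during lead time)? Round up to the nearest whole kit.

4,701 kits

Daily demand d = 90,400 / 250 = 361.600 kits/day
Demand during lead time = 361.600 × 13 = 4,700.80
Reorder point = 4,700.80 → round up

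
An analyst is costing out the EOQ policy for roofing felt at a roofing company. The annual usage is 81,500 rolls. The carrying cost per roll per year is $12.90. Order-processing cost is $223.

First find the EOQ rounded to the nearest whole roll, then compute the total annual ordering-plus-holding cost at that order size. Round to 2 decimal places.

$21,654.15

EOQ = √(2DS/H) = √(2 × 81,500 × 223 / 12.9)
    = √(2,817,751.94) ≈ 1,678.62 → Q = 1,679 rolls
Orders/yr = 81,500/1,679 = 48.541; ordering cost = 48.541 × $223 = $10,824.60
Average inventory = 1,679/2 = 839.5; holding cost = 839.5 × $12.9 = $10,829.55
Total = $10,824.60 + $10,829.55 = $21,654.15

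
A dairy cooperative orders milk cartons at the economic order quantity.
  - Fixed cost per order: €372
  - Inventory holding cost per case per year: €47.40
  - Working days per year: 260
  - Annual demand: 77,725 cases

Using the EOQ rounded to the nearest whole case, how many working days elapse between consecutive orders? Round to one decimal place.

3.7 days

EOQ = √(2DS/H) = √(2 × 77,725 × 372 / 47.4)
    = √(1,219,987.34) ≈ 1,104.53 → Q = 1,105 cases
T = Q/D × 260 days = 1,105/77,725 × 260 = 3.696 days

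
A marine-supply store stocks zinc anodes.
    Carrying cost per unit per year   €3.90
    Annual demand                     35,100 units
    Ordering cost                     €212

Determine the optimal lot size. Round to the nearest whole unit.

Optimal lot size Q* = (2 × 35,100 × €212 / €3.9)^½ ≈ 1,953.46

1,953 units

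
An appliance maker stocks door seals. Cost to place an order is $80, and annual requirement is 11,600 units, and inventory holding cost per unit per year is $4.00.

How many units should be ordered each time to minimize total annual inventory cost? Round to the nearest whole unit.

Optimal lot size Q* = (2 × 11,600 × $80 / $4)^½ ≈ 681.18

681 units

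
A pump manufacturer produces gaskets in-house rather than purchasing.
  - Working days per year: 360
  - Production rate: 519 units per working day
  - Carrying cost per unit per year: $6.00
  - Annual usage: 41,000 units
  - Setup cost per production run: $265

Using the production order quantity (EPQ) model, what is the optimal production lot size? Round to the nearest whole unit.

Daily demand d = 41,000/360 = 113.889; p = 519; 1 − d/p = 0.78056
EPQ = √(2DS / (H(1 − d/p)))
    = √(2 × 41,000 × 265 / (6 × 0.78056)) ≈ 2,154.03

2,154 units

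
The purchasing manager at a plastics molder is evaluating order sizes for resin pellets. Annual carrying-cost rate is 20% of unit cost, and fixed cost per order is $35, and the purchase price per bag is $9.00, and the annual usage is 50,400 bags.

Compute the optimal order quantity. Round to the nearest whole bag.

1,400 bags

H = i·C = 0.2 × $9 = $1.8000 per bag-year
Q* = √(2·D·S / H) = √(2·50,400·35 / 1.8) = √1,960,000.0 ≈ 1,400.00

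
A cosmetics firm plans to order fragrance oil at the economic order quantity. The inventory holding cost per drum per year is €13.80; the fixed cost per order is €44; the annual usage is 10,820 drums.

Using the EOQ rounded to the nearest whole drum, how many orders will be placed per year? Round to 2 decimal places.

41.14 orders per year

EOQ = √(2DS/H) = √(2 × 10,820 × 44 / 13.8)
    = √(68,997.10) ≈ 262.67 → Q = 263
Orders per year = D/Q = 10,820 / 263 = 41.141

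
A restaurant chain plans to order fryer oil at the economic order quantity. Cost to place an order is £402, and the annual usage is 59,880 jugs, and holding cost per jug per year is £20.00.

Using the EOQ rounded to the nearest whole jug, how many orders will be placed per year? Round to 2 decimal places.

38.58 orders per year

Q* = √(2·D·S / H) = √(2·59,880·402 / 20) = √2,407,176.0 ≈ 1,551.51 → Q = 1,552
N = D/Q = 59,880/1,552 ≈ 38.582 orders/yr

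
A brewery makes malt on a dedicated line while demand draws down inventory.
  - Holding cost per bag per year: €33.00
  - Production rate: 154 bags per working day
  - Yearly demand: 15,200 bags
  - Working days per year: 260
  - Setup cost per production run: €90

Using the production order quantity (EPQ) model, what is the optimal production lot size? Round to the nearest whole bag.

366 bags

d = 15,200/260 = 58.4615 bags/day;  effective holding cost H(1 − d/p) = 33·(1 − 58.4615/154) = 20.47253
Q* = √(2DS / H_eff) = √(2·15,200·90 / 20.47253) ≈ 365.57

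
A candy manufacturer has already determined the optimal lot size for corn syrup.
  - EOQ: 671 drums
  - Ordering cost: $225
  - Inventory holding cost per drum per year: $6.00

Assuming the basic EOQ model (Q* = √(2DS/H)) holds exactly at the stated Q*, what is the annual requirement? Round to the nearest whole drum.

6,003 drums per year

EOQ relation: Q² = 2DS/H, so rearrange for the unknown.
D = Q²H / (2S) = 671² × 6 / (2 × 225) = 6,003.21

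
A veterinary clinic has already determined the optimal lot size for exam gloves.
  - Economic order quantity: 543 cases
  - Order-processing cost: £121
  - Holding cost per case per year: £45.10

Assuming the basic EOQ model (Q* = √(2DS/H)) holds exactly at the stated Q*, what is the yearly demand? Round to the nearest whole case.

54,949 cases per year

From Q* = √(2DS/H) ⇒ Q*² = 2DS/H.
D = Q²H / (2S) = 543² × 45.1 / (2 × 121) = 54,949.13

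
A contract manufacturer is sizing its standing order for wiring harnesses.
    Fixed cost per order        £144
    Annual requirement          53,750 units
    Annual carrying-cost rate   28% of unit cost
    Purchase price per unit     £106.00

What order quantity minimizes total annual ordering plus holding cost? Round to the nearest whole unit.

Carrying cost H = £106 × 28% = £29.6800/unit/yr
Optimal lot size Q* = (2 × 53,750 × £144 / £29.68)^½ ≈ 722.19

722 units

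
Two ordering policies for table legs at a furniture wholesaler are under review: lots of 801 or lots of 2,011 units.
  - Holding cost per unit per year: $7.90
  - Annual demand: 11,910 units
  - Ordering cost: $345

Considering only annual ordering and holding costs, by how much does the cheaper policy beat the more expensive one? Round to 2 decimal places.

$1,692.96

For each Q, cost = (D/Q)·S + (Q/2)·H.
TC(801) = (11,910/801)×345 + (801/2)×7.9 = $8,293.73
TC(2,011) = (11,910/2,011)×345 + (2,011/2)×7.9 = $9,986.69
Lots of 801 are cheaper by $1,692.96.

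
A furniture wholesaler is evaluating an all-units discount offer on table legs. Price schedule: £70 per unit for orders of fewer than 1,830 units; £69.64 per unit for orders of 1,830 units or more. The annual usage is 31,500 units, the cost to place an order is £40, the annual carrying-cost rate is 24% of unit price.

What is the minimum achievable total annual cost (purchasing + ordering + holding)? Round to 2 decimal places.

H₁ = 24%×£70 = £16.8000;  H₂ = 24%×£69.64 = £16.7136
EOQ₁ = √(2×31,500×40/16.8000) = 387.30  (< 1,830, feasible at tier 1)
EOQ₂ = √(2×31,500×40/16.7136) = 388.30  (< 1,830 → use Q = 1,830 at tier-2 price)
TC(tier 1 (EOQ₁), Q≈387.3) = £2,211,506.61
TC(tier 2, Q≈1,830.0) = £2,209,641.47
Minimum at tier 2: £2,209,641.47

£2,209,641.47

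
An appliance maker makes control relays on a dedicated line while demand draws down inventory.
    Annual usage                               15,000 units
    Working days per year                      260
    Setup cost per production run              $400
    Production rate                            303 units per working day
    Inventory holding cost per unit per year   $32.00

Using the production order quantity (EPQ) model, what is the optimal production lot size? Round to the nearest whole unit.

681 units

d = 15,000/260 = 57.6923 units/day;  effective holding cost H(1 − d/p) = 32·(1 − 57.6923/303) = 25.90708
Q* = √(2DS / H_eff) = √(2·15,000·400 / 25.90708) ≈ 680.58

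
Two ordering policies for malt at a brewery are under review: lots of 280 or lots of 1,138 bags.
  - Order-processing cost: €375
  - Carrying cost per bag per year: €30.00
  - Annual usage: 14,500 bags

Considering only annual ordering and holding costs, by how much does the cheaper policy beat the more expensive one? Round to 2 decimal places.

€1,771.52

For each Q, cost = (D/Q)·S + (Q/2)·H.
TC(280) = (14,500/280)×375 + (280/2)×30 = €23,619.64
TC(1,138) = (14,500/1,138)×375 + (1,138/2)×30 = €21,848.12
Cheaper: Q = 1,138.  Difference = €1,771.52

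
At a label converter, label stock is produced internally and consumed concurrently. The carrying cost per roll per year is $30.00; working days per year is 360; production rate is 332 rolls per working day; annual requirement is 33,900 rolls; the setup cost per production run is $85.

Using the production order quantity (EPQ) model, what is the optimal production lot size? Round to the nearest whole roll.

d = 33,900/360 = 94.1667 rolls/day;  effective holding cost H(1 − d/p) = 30·(1 − 94.1667/332) = 21.49096
Q* = √(2DS / H_eff) = √(2·33,900·85 / 21.49096) ≈ 517.84

518 rolls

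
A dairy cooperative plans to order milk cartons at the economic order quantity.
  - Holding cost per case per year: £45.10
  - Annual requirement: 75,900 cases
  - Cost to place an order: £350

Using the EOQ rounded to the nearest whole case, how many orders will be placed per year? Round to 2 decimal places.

Optimal lot size Q* = (2 × 75,900 × £350 / £45.1)^½ ≈ 1,085.38 → Q = 1,085
N = D/Q = 75,900/1,085 ≈ 69.954 orders/yr

69.95 orders per year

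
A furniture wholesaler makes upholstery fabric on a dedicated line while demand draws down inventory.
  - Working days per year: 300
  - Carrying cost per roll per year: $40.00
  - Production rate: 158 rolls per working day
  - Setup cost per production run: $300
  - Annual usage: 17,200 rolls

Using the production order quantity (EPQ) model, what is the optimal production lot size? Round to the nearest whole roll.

d = 17,200/300 = 57.3333 rolls/day;  effective holding cost H(1 − d/p) = 40·(1 − 57.3333/158) = 25.48523
Q* = √(2DS / H_eff) = √(2·17,200·300 / 25.48523) ≈ 636.35

636 rolls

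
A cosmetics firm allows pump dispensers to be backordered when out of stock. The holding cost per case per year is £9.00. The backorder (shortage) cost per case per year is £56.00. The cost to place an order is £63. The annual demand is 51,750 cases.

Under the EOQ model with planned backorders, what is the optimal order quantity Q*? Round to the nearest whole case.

Q* = √(2DS/H) · √((H + b)/b)
   = √(2 × 51,750 × 63 / 9) · √((9 + 56) / 56)
   = 851.176 × 1.0774 ≈ 917.03

917 cases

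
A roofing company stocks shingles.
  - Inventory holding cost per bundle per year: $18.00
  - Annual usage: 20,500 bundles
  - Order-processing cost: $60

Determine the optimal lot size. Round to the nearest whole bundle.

370 bundles

EOQ = √(2DS/H) = √(2 × 20,500 × 60 / 18)
    = √(136,666.67) ≈ 369.68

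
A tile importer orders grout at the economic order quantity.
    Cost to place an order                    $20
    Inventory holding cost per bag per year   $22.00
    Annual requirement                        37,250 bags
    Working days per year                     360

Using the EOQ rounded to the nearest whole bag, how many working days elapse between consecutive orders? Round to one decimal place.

2.5 days

Q* = √(2·D·S / H) = √(2·37,250·20 / 22) = √67,727.3 ≈ 260.24 → Q = 260 bags
T = Q/D × 360 days = 260/37,250 × 360 = 2.513 days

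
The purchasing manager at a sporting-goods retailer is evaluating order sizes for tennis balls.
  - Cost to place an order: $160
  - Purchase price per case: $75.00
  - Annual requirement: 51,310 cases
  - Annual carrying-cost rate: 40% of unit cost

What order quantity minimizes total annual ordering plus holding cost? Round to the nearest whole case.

740 cases

Carrying cost H = $75 × 40% = $30.0000/case/yr
2DS/H = 2·51,310·160/30 = 547,306.67
EOQ = √547,306.67 ≈ 739.80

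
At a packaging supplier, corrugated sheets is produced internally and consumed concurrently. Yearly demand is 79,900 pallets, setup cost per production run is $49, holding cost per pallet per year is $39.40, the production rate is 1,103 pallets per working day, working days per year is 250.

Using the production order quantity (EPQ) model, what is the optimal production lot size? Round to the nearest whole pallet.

d = 79,900/250 = 319.6000 pallets/day;  effective holding cost H(1 − d/p) = 39.4·(1 − 319.6000/1103) = 27.98364
Q* = √(2DS / H_eff) = √(2·79,900·49 / 27.98364) ≈ 528.97

529 pallets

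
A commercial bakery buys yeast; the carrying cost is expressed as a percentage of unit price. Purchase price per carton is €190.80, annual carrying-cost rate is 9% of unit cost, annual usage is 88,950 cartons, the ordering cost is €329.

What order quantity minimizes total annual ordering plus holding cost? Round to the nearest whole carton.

Holding cost per carton per year: H = 9% × €190.8 = €17.1720
Q* = √(2·D·S / H) = √(2·88,950·329 / 17.172) = √3,408,403.2 ≈ 1,846.19

1,846 cartons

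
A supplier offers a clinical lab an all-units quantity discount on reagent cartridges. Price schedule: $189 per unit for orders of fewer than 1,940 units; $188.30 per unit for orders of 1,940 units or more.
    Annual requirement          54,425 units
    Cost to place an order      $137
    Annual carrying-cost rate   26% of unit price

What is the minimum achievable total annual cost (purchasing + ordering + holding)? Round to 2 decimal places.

$10,299,560.17

H₁ = 26%×$189 = $49.1400;  H₂ = 26%×$188.30 = $48.9580
EOQ₁ = √(2×54,425×137/49.1400) = 550.88  (< 1,940, feasible at tier 1)
EOQ₂ = √(2×54,425×137/48.9580) = 551.90  (< 1,940 → use Q = 1,940 at tier-2 price)
TC(tier 1 (EOQ₁), Q≈550.9) = $10,313,395.24
TC(tier 2, Q≈1,940.0) = $10,299,560.17
Minimum at tier 2: $10,299,560.17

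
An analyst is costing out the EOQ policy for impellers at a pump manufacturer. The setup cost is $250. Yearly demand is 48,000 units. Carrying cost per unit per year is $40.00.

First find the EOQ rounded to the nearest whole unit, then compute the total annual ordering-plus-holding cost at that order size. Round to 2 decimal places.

2DS/H = 2·48,000·250/40 = 600,000.00
EOQ = √600,000.00 ≈ 774.60 → Q = 775 units
Annual ordering cost = (D/Q)·S = (48,000/775) × 250 = $15,483.87
Annual holding cost  = (Q/2)·H = (775/2) × 40 = $15,500.00
Total = $15,483.87 + $15,500.00 = $30,983.87

$30,983.87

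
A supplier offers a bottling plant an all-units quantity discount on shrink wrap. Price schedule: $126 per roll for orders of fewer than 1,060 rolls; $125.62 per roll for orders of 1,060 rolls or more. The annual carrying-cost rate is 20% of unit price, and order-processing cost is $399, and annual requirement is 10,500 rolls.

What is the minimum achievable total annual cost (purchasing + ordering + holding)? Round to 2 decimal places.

$1,336,278.08

H₁ = 20%×$126 = $25.2000;  H₂ = 20%×$125.62 = $25.1240
EOQ₁ = √(2×10,500×399/25.2000) = 576.63  (< 1,060, feasible at tier 1)
EOQ₂ = √(2×10,500×399/25.1240) = 577.50  (< 1,060 → use Q = 1,060 at tier-2 price)
TC(tier 1 (EOQ₁), Q≈576.6) = $1,337,531.03
TC(tier 2, Q≈1,060.0) = $1,336,278.08
Minimum at tier 2: $1,336,278.08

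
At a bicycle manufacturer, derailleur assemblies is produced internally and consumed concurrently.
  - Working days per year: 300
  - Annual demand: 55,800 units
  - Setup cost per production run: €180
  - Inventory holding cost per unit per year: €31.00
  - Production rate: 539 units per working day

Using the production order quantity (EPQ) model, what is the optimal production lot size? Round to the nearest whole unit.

d = 55,800/300 = 186.0000 units/day;  effective holding cost H(1 − d/p) = 31·(1 − 186.0000/539) = 20.30241
Q* = √(2DS / H_eff) = √(2·55,800·180 / 20.30241) ≈ 994.71

995 units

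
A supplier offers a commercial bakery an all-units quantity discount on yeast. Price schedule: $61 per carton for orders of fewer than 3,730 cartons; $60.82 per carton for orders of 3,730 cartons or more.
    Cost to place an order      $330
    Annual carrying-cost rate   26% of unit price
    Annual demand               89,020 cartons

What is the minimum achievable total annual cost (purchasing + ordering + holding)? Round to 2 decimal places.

H₁ = 26%×$61 = $15.8600;  H₂ = 26%×$60.82 = $15.8132
EOQ₁ = √(2×89,020×330/15.8600) = 1,924.70  (< 3,730, feasible at tier 1)
EOQ₂ = √(2×89,020×330/15.8132) = 1,927.55  (< 3,730 → use Q = 3,730 at tier-2 price)
TC(tier 1 (EOQ₁), Q≈1,924.7) = $5,460,745.82
TC(tier 2, Q≈3,730.0) = $5,451,563.78
Minimum at tier 2: $5,451,563.78

$5,451,563.78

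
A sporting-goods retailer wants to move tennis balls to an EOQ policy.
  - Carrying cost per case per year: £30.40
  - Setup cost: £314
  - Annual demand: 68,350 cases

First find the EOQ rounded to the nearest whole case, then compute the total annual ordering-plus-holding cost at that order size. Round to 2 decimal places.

£36,123.17

2DS/H = 2·68,350·314/30.4 = 1,411,967.11
EOQ = √1,411,967.11 ≈ 1,188.26 → Q = 1,188 cases
Orders/yr = 68,350/1,188 = 57.534; ordering cost = 57.534 × £314 = £18,065.57
Average inventory = 1,188/2 = 594; holding cost = 594 × £30.4 = £18,057.60
Total = £18,065.57 + £18,057.60 = £36,123.17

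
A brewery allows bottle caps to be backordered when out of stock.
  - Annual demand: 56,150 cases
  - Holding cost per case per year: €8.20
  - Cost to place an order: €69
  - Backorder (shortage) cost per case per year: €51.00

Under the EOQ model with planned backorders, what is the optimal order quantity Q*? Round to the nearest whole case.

1,047 cases

Basic EOQ = √(2·56,150·69/8.2) = 972.092
Backorder adjustment √((H+b)/b) = √((8.2+51)/51) = 1.0774
Q* = 972.092 × 1.0774 ≈ 1,047.33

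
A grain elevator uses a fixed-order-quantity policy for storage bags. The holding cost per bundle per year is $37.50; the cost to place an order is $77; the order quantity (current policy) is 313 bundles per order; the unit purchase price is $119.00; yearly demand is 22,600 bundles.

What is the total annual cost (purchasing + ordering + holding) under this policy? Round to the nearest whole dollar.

Annual ordering cost = (D/Q)·S = (22,600/313) × 77 = $5,559.74
Annual holding cost  = (Q/2)·H = (313/2) × 37.5 = $5,868.75
Purchase cost = D·C = 22,600 × 119 = $2,689,400.00
Total = $5,559.74 + $5,868.75 + $2,689,400.00 = $2,700,828.49

$2,700,828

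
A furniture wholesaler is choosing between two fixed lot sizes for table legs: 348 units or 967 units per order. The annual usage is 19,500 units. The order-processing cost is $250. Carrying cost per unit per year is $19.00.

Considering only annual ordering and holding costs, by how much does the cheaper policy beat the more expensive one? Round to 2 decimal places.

Annual cost at Q: ordering D·S/Q plus holding Q·H/2.
TC(348) = (19,500/348)×250 + (348/2)×19 = $17,314.62
TC(967) = (19,500/967)×250 + (967/2)×19 = $14,227.87
Cheaper: Q = 967.  Difference = $3,086.76

$3,086.76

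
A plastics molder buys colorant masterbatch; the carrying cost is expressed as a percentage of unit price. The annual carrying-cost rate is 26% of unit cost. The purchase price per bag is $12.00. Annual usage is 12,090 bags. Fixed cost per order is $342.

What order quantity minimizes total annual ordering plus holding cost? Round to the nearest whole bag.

H = i·C = 0.26 × $12 = $3.1200 per bag-year
Optimal lot size Q* = (2 × 12,090 × $342 / $3.12)^½ ≈ 1,628.04

1,628 bags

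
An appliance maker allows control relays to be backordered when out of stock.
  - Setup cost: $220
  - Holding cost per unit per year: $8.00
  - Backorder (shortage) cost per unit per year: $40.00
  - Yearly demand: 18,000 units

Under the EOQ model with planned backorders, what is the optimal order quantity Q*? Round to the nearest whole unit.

Basic EOQ = √(2·18,000·220/8) = 994.987
Backorder adjustment √((H+b)/b) = √((8+40)/40) = 1.0954
Q* = 994.987 × 1.0954 ≈ 1,089.95

1,090 units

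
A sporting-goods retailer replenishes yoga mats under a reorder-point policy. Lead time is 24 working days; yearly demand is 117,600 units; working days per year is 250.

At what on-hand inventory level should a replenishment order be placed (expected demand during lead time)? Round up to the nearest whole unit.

Daily demand d = 117,600 / 250 = 470.400 units/day
Demand during lead time = 470.400 × 24 = 11,289.60
Reorder point = 11,289.60 → round up

11,290 units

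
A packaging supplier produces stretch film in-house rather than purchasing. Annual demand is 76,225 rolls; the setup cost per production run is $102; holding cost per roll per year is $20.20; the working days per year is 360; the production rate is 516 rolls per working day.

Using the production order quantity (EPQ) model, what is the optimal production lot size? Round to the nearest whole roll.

1,143 rolls

Daily demand d = 76,225/360 = 211.736; p = 516; 1 − d/p = 0.58966
EPQ = √(2DS / (H(1 − d/p)))
    = √(2 × 76,225 × 102 / (20.2 × 0.58966)) ≈ 1,142.58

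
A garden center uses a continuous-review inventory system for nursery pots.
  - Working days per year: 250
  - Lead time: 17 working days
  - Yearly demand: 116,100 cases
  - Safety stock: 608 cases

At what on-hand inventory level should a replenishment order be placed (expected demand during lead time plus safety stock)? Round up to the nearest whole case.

8,503 cases

Daily demand d = 116,100 / 250 = 464.400 cases/day
Demand during lead time = 464.400 × 17 = 7,894.80
Reorder point = 7,894.80 + 608 = 8,502.80 → round up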